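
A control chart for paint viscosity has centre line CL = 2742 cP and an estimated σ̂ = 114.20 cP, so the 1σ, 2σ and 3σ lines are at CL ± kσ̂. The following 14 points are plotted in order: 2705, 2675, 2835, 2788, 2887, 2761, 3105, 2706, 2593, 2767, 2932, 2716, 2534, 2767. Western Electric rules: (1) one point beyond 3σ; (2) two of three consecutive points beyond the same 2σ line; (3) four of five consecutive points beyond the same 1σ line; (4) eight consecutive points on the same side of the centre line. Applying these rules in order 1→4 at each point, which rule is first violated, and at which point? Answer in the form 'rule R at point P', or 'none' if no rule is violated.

Zone of each point (C = within 1σ̂, B = 1σ̂–2σ̂, A = 2σ̂–3σ̂, * = beyond 3σ̂; sign = side of CL): 1:-C, 2:-C, 3:+C, 4:+C, 5:+B, 6:+C, 7:+*, 8:-C, 9:-B, 10:+C, 11:+B, 12:-C, 13:-B, 14:+C
Rule 1 (one point beyond the 3σ limits) is satisfied at point 7.

rule 1 at point 7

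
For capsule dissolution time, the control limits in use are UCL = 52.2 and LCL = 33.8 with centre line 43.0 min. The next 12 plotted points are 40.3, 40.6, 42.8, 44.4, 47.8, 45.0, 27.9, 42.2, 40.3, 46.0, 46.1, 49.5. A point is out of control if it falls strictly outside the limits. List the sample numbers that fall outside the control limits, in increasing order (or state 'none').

Compare each point to [33.8, 52.2]: sample 7 = 27.9 < LCL.

7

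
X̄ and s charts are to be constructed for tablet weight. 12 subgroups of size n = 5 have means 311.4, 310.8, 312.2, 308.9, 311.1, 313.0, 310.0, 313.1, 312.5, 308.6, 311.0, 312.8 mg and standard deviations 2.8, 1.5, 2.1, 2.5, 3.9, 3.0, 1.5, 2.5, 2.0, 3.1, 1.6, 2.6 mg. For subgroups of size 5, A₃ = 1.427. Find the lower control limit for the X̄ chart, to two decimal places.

X̄̄ = (311.4 + 310.8 + 312.2 + 308.9 + 311.1 + 313.0 + 310.0 + 313.1 + 312.5 + 308.6 + 311.0 + 312.8) / 12 = 311.2833
s̄ = (2.8 + 1.5 + 2.1 + 2.5 + 3.9 + 3.0 + 1.5 + 2.5 + 2.0 + 3.1 + 1.6 + 2.6) / 12 = 2.4250
LCL = X̄̄ − A₃·s̄ = 311.2833 − 1.427 × 2.4250 = 307.8229

307.82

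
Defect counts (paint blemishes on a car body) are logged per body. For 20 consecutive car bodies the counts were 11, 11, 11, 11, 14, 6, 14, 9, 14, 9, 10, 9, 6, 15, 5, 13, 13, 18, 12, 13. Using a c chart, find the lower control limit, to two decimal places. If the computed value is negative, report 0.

c̄ = (11 + 11 + 11 + 11 + 14 + 6 + 14 + 9 + 14 + 9 + 10 + 9 + 6 + 15 + 5 + 13 + 13 + 18 + 12 + 13) / 20 = 224 / 20 = 11.2000
LCL = c̄ − 3√c̄ = 11.2000 − 3 × 3.3466 = 1.1601

1.16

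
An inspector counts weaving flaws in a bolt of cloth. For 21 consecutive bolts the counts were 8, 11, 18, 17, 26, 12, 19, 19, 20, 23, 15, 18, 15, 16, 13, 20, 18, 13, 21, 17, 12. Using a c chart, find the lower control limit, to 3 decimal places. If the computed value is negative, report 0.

4.449

c̄ = (8 + 11 + 18 + 17 + 26 + 12 + 19 + 19 + 20 + 23 + 15 + 18 + 15 + 16 + 13 + 20 + 18 + 13 + 21 + 17 + 12) / 21 = 351 / 21 = 16.7143
LCL = c̄ − 3√c̄ = 16.7143 − 3 × 4.0883 = 4.4494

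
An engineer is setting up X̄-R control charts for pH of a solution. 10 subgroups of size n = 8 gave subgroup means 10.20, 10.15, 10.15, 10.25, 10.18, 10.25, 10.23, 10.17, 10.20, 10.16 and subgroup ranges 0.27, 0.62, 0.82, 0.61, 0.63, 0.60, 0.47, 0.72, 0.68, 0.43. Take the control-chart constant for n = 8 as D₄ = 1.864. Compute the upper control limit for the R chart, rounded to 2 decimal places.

1.09

R̄ = (0.27 + 0.62 + 0.82 + 0.61 + 0.63 + 0.60 + 0.47 + 0.72 + 0.68 + 0.43) / 10 = 5.8500 / 10 = 0.5850
UCL_R = D₄·R̄ = 1.864 × 0.5850 = 1.0904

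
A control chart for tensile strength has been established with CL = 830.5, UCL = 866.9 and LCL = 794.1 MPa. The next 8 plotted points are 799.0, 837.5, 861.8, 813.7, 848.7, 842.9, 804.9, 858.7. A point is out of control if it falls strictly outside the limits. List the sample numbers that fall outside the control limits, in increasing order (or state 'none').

none

All 8 points lie within [794.1, 866.9].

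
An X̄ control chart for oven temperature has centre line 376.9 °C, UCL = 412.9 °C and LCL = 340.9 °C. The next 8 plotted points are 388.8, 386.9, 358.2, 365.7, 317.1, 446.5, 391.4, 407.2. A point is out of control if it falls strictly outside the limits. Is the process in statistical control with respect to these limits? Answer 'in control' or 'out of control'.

Compare each point to [340.9, 412.9]: sample 5 = 317.1 < LCL; sample 6 = 446.5 > UCL.

out of control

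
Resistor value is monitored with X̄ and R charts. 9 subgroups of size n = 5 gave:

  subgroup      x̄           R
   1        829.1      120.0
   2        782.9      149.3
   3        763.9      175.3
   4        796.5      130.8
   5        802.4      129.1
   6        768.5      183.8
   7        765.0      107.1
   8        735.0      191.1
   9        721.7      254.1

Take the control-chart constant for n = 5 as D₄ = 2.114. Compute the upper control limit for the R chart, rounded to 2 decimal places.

R̄ = (120.0 + 149.3 + 175.3 + 130.8 + 129.1 + 183.8 + 107.1 + 191.1 + 254.1) / 9 = 1440.6000 / 9 = 160.0667
UCL_R = D₄·R̄ = 2.114 × 160.0667 = 338.3809

338.38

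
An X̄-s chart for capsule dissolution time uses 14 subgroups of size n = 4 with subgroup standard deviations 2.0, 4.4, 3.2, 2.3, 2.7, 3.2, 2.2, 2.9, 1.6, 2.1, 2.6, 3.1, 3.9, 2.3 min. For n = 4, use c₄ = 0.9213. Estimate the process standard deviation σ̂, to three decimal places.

2.985

s̄ = (2.0 + 4.4 + 3.2 + 2.3 + 2.7 + 3.2 + 2.2 + 2.9 + 1.6 + 2.1 + 2.6 + 3.1 + 3.9 + 2.3) / 14 = 2.7500
σ̂ = s̄ / c₄ = 2.7500 / 0.9213 = 2.9849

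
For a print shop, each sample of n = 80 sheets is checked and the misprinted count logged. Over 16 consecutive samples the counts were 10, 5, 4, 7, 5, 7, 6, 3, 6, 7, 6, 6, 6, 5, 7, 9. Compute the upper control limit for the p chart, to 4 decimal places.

0.1669

p̄ = Σdᵢ / (k·n) = 99 / (16 × 80) = 0.07734
UCL = p̄ + 3·√(p̄(1−p̄)/n) = 0.07734 + 3 × √(0.07734×0.92266/80) = 0.07734 + 3 × 0.02987 = 0.16694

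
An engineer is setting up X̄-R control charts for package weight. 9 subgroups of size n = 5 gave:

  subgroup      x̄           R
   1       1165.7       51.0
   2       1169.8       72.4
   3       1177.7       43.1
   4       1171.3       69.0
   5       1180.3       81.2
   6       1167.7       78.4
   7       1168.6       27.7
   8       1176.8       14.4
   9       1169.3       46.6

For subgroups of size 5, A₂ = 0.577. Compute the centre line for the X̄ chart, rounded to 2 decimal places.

X̄̄ = (1165.7 + 1169.8 + 1177.7 + 1171.3 + 1180.3 + 1167.7 + 1168.6 + 1176.8 + 1169.3) / 9 = 10547.2000 / 9 = 1171.9111
CL = X̄̄ = 1171.9111

1171.91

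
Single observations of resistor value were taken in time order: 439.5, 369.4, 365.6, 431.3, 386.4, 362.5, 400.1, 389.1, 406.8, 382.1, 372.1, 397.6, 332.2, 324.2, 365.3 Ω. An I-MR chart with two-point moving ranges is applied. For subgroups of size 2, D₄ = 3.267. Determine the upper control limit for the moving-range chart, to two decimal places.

Moving ranges: 70.1, 3.8, 65.7, 44.9, 23.9, 37.6, 11.0, 17.7, 24.7, 10.0, 25.5, 65.4, 8.0, 41.1; M̄R̄ = 449.4000 / 14 = 32.1000
UCL_MR = D₄·M̄R̄ = 3.267 × 32.1000 = 104.8707

104.87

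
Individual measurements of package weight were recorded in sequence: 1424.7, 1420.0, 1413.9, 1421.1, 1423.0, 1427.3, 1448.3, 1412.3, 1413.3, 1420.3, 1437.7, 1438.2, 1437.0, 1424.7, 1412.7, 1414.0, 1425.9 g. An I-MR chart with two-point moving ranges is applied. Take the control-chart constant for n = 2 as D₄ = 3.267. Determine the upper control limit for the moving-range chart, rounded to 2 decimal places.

29.77

Moving ranges: 4.7, 6.1, 7.2, 1.9, 4.3, 21.0, 36.0, 1.0, 7.0, 17.4, 0.5, 1.2, 12.3, 12.0, 1.3, 11.9; M̄R̄ = 145.8000 / 16 = 9.1125
UCL_MR = D₄·M̄R̄ = 3.267 × 9.1125 = 29.7705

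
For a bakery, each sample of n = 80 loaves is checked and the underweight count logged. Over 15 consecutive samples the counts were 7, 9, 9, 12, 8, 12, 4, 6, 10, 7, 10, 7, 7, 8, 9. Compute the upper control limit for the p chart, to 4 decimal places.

p̄ = Σdᵢ / (k·n) = 125 / (15 × 80) = 0.10417
UCL = p̄ + 3·√(p̄(1−p̄)/n) = 0.10417 + 3 × √(0.10417×0.89583/80) = 0.10417 + 3 × 0.03415 = 0.20663

0.2066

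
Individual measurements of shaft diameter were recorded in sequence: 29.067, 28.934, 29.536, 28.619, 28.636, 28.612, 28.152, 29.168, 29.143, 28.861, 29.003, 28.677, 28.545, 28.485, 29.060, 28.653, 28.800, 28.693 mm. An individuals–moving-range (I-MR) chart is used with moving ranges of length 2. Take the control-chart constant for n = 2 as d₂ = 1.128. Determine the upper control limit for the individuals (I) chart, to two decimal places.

29.65

X̄ = (29.067 + 28.934 + 29.536 + 28.619 + 28.636 + 28.612 + 28.152 + 29.168 + 29.143 + 28.861 + 29.003 + 28.677 + 28.545 + 28.485 + 29.060 + 28.653 + 28.800 + 28.693) / 18 = 28.8136
Moving ranges: 0.133, 0.602, 0.917, 0.017, 0.024, 0.460, 1.016, 0.025, 0.282, 0.142, 0.326, 0.132, 0.060, 0.575, 0.407, 0.147, 0.107; M̄R̄ = 5.3720 / 17 = 0.3160
UCL = X̄ + 3·M̄R̄/d₂ = 28.8136 + 3 × 0.3160 / 1.128 = 29.6540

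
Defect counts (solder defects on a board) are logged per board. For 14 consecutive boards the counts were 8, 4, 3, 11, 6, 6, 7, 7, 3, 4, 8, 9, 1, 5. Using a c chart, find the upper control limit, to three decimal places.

c̄ = (8 + 4 + 3 + 11 + 6 + 6 + 7 + 7 + 3 + 4 + 8 + 9 + 1 + 5) / 14 = 82 / 14 = 5.8571
UCL = c̄ + 3√c̄ = 5.8571 + 3 × √5.8571 = 5.8571 + 3 × 2.4202 = 13.1176

13.118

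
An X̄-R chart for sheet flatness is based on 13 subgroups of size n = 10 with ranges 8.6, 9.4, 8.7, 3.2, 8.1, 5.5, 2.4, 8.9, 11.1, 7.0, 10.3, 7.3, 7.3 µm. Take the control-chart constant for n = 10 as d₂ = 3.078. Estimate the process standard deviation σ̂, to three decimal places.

R̄ = (8.6 + 9.4 + 8.7 + 3.2 + 8.1 + 5.5 + 2.4 + 8.9 + 11.1 + 7.0 + 10.3 + 7.3 + 7.3) / 13 = 7.5231
σ̂ = R̄ / d₂ = 7.5231 / 3.078 = 2.4441

2.444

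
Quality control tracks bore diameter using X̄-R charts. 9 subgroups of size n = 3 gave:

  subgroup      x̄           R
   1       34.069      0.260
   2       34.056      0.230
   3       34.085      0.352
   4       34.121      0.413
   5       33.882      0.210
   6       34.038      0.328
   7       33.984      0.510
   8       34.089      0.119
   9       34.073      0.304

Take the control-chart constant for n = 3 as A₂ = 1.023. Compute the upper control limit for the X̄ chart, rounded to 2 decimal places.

X̄̄ = (34.069 + 34.056 + 34.085 + 34.121 + 33.882 + 34.038 + 33.984 + 34.089 + 34.073) / 9 = 306.3970 / 9 = 34.0441
R̄ = (0.260 + 0.230 + 0.352 + 0.413 + 0.210 + 0.328 + 0.510 + 0.119 + 0.304) / 9 = 2.7260 / 9 = 0.3029
UCL = X̄̄ + A₂·R̄ = 34.0441 + 1.023 × 0.3029 = 34.3540

34.35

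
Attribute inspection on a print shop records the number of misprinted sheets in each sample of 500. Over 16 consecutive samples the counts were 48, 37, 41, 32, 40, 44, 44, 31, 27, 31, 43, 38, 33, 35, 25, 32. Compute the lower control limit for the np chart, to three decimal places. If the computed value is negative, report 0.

18.903

p̄ = Σdᵢ / (k·n) = 581 / (16 × 500) = 0.07262
LCL = np̄ − 3·√(np̄(1−p̄)) = 36.3125 − 3 × 5.8030 = 18.9034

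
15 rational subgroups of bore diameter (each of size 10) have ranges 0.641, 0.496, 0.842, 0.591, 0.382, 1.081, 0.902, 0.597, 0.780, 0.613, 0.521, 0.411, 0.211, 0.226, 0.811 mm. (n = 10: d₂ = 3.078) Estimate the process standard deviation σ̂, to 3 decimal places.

0.197

R̄ = (0.641 + 0.496 + 0.842 + 0.591 + 0.382 + 1.081 + 0.902 + 0.597 + 0.780 + 0.613 + 0.521 + 0.411 + 0.211 + 0.226 + 0.811) / 15 = 0.6070
σ̂ = R̄ / d₂ = 0.6070 / 3.078 = 0.1972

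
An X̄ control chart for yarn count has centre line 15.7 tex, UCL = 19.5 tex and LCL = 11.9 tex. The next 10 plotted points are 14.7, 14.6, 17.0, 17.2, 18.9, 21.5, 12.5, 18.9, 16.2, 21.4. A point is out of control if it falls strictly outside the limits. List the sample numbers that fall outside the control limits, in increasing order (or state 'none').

6, 10

Compare each point to [11.9, 19.5]: sample 6 = 21.5 > UCL; sample 10 = 21.4 > UCL.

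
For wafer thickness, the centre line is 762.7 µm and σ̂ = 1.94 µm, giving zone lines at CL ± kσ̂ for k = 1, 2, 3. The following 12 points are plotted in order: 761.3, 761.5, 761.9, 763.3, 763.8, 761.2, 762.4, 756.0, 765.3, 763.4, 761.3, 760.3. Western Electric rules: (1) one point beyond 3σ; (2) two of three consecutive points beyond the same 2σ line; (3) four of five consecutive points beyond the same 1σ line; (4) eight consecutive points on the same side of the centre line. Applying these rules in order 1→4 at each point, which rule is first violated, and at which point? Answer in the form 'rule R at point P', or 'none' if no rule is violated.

Zone of each point (C = within 1σ̂, B = 1σ̂–2σ̂, A = 2σ̂–3σ̂, * = beyond 3σ̂; sign = side of CL): 1:-C, 2:-C, 3:-C, 4:+C, 5:+C, 6:-C, 7:-C, 8:-*, 9:+B, 10:+C, 11:-C, 12:-B
Rule 1 (one point beyond the 3σ limits) is satisfied at point 8.

rule 1 at point 8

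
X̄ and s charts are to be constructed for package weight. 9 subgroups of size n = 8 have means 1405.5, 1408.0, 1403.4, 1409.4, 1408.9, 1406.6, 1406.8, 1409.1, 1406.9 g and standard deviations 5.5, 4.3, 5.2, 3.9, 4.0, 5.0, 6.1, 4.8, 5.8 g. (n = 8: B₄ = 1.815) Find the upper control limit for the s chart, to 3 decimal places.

s̄ = (5.5 + 4.3 + 5.2 + 3.9 + 4.0 + 5.0 + 6.1 + 4.8 + 5.8) / 9 = 4.9556
UCL_s = B₄·s̄ = 1.815 × 4.9556 = 8.9943

8.994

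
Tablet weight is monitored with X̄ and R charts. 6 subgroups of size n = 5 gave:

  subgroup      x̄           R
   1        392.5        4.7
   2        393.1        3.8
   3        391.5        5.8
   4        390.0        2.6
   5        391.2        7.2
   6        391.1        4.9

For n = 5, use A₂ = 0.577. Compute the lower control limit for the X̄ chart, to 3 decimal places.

X̄̄ = (392.5 + 393.1 + 391.5 + 390.0 + 391.2 + 391.1) / 6 = 2349.4000 / 6 = 391.5667
R̄ = (4.7 + 3.8 + 5.8 + 2.6 + 7.2 + 4.9) / 6 = 29.0000 / 6 = 4.8333
LCL = X̄̄ − A₂·R̄ = 391.5667 − 0.577 × 4.8333 = 388.7778

388.778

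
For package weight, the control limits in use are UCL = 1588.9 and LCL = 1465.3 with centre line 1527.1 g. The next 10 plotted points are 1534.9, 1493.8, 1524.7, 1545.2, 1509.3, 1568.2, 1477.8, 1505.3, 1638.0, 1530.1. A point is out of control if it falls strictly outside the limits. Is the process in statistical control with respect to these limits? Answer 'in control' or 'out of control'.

Compare each point to [1465.3, 1588.9]: sample 9 = 1638.0 > UCL.

out of control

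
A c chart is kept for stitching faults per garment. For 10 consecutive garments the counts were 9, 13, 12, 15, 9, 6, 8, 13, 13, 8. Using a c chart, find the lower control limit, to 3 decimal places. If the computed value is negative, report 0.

c̄ = (9 + 13 + 12 + 15 + 9 + 6 + 8 + 13 + 13 + 8) / 10 = 106 / 10 = 10.6000
LCL = c̄ − 3√c̄ = 10.6000 − 3 × 3.2558 = 0.8327

0.833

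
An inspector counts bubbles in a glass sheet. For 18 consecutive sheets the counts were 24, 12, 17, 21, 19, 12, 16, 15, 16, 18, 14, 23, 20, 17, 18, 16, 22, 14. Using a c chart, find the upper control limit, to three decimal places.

29.974

c̄ = (24 + 12 + 17 + 21 + 19 + 12 + 16 + 15 + 16 + 18 + 14 + 23 + 20 + 17 + 18 + 16 + 22 + 14) / 18 = 314 / 18 = 17.4444
UCL = c̄ + 3√c̄ = 17.4444 + 3 × √17.4444 = 17.4444 + 3 × 4.1767 = 29.9744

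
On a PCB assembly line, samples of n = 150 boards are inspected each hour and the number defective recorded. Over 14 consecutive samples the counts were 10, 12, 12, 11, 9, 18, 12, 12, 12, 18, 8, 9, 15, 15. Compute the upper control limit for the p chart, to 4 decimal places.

0.1497

p̄ = Σdᵢ / (k·n) = 173 / (14 × 150) = 0.08238
UCL = p̄ + 3·√(p̄(1−p̄)/n) = 0.08238 + 3 × √(0.08238×0.91762/150) = 0.08238 + 3 × 0.02245 = 0.14973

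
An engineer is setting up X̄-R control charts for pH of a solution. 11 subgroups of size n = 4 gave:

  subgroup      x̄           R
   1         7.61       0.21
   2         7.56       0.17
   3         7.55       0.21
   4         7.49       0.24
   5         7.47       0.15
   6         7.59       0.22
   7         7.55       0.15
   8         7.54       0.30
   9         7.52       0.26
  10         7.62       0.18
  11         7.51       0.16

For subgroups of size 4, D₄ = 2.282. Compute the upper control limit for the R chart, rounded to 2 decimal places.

R̄ = (0.21 + 0.17 + 0.21 + 0.24 + 0.15 + 0.22 + 0.15 + 0.30 + 0.26 + 0.18 + 0.16) / 11 = 2.2500 / 11 = 0.2045
UCL_R = D₄·R̄ = 2.282 × 0.2045 = 0.4668

0.47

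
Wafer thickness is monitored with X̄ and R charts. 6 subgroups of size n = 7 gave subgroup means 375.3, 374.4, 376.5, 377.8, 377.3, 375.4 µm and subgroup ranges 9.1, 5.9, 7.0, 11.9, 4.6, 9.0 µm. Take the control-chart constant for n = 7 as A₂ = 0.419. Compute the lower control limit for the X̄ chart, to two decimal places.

X̄̄ = (375.3 + 374.4 + 376.5 + 377.8 + 377.3 + 375.4) / 6 = 2256.7000 / 6 = 376.1167
R̄ = (9.1 + 5.9 + 7.0 + 11.9 + 4.6 + 9.0) / 6 = 47.5000 / 6 = 7.9167
LCL = X̄̄ − A₂·R̄ = 376.1167 − 0.419 × 7.9167 = 372.7996

372.80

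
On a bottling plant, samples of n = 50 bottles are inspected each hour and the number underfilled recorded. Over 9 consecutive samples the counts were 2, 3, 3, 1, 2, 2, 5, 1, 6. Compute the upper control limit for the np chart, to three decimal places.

7.637

p̄ = Σdᵢ / (k·n) = 25 / (9 × 50) = 0.05556
UCL = np̄ + 3·√(np̄(1−p̄)) = 2.7778 + 3 × √(2.7778×0.94444) = 2.7778 + 3 × 1.6197 = 7.6369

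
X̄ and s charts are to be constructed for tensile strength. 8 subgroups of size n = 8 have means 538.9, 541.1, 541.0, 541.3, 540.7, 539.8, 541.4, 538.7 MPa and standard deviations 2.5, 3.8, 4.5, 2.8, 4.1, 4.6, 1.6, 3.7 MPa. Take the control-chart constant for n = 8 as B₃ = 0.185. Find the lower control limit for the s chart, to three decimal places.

0.638

s̄ = (2.5 + 3.8 + 4.5 + 2.8 + 4.1 + 4.6 + 1.6 + 3.7) / 8 = 3.4500
LCL_s = B₃·s̄ = 0.185 × 3.4500 = 0.6382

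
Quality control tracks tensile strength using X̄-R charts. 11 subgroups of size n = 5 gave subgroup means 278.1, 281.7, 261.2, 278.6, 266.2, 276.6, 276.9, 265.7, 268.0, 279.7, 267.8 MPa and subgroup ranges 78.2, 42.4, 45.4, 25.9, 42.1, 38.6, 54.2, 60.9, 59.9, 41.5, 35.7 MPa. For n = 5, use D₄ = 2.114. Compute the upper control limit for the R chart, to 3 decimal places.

R̄ = (78.2 + 42.4 + 45.4 + 25.9 + 42.1 + 38.6 + 54.2 + 60.9 + 59.9 + 41.5 + 35.7) / 11 = 524.8000 / 11 = 47.7091
UCL_R = D₄·R̄ = 2.114 × 47.7091 = 100.8570

100.857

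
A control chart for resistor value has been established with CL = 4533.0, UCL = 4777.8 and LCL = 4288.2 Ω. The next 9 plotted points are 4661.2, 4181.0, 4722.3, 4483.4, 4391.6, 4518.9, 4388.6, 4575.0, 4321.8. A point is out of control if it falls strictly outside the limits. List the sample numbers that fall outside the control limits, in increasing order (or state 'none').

2

Compare each point to [4288.2, 4777.8]: sample 2 = 4181.0 < LCL.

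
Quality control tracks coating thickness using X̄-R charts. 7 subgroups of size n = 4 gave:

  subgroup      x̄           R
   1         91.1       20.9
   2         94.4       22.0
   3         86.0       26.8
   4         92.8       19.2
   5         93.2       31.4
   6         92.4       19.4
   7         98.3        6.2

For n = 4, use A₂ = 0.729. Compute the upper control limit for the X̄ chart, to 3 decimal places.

107.794

X̄̄ = (91.1 + 94.4 + 86.0 + 92.8 + 93.2 + 92.4 + 98.3) / 7 = 648.2000 / 7 = 92.6000
R̄ = (20.9 + 22.0 + 26.8 + 19.2 + 31.4 + 19.4 + 6.2) / 7 = 145.9000 / 7 = 20.8429
UCL = X̄̄ + A₂·R̄ = 92.6000 + 0.729 × 20.8429 = 107.7944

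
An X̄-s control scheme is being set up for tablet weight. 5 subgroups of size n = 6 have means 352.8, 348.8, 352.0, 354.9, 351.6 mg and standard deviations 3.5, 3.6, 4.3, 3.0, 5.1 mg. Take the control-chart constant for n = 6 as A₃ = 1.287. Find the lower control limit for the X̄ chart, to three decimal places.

347.001

X̄̄ = (352.8 + 348.8 + 352.0 + 354.9 + 351.6) / 5 = 352.0200
s̄ = (3.5 + 3.6 + 4.3 + 3.0 + 5.1) / 5 = 3.9000
LCL = X̄̄ − A₃·s̄ = 352.0200 − 1.287 × 3.9000 = 347.0007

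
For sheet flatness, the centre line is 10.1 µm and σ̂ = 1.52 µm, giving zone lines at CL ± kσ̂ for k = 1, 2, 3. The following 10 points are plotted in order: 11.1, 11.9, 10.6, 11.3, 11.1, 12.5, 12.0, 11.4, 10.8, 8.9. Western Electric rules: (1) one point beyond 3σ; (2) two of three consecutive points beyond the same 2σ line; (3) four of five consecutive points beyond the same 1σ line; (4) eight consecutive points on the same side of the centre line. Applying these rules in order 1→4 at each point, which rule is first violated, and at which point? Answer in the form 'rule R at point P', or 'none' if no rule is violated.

Zone of each point (C = within 1σ̂, B = 1σ̂–2σ̂, A = 2σ̂–3σ̂, * = beyond 3σ̂; sign = side of CL): 1:+C, 2:+B, 3:+C, 4:+C, 5:+C, 6:+B, 7:+B, 8:+C, 9:+C, 10:-C
Rule 4 (eight consecutive points on the same side of the centre line) is satisfied at point 8.

rule 4 at point 8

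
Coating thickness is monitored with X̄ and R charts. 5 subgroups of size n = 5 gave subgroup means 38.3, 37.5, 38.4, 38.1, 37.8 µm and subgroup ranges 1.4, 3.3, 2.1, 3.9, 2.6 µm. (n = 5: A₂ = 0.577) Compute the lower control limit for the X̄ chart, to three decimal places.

X̄̄ = (38.3 + 37.5 + 38.4 + 38.1 + 37.8) / 5 = 190.1000 / 5 = 38.0200
R̄ = (1.4 + 3.3 + 2.1 + 3.9 + 2.6) / 5 = 13.3000 / 5 = 2.6600
LCL = X̄̄ − A₂·R̄ = 38.0200 − 0.577 × 2.6600 = 36.4852

36.485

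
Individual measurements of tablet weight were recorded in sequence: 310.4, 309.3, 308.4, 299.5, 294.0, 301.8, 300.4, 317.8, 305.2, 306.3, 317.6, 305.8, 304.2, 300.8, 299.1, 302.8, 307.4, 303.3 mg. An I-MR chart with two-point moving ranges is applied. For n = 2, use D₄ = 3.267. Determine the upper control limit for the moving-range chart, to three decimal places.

Moving ranges: 1.1, 0.9, 8.9, 5.5, 7.8, 1.4, 17.4, 12.6, 1.1, 11.3, 11.8, 1.6, 3.4, 1.7, 3.7, 4.6, 4.1; M̄R̄ = 98.9000 / 17 = 5.8176
UCL_MR = D₄·M̄R̄ = 3.267 × 5.8176 = 19.0063

19.006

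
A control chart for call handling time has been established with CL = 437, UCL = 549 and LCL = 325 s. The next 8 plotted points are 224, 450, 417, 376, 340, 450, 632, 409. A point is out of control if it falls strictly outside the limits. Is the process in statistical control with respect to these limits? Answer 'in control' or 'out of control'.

out of control

Compare each point to [325, 549]: sample 1 = 224 < LCL; sample 7 = 632 > UCL.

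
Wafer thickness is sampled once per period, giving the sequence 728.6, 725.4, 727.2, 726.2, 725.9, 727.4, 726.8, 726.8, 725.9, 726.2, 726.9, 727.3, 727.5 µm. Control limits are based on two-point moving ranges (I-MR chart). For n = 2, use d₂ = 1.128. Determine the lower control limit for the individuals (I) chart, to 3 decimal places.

724.361

X̄ = (728.6 + 725.4 + 727.2 + 726.2 + 725.9 + 727.4 + 726.8 + 726.8 + 725.9 + 726.2 + 726.9 + 727.3 + 727.5) / 13 = 726.7769
Moving ranges: 3.2, 1.8, 1.0, 0.3, 1.5, 0.6, 0.0, 0.9, 0.3, 0.7, 0.4, 0.2; M̄R̄ = 10.9000 / 12 = 0.9083
LCL = X̄ − 3·M̄R̄/d₂ = 726.7769 − 3 × 0.9083 / 1.128 = 724.3611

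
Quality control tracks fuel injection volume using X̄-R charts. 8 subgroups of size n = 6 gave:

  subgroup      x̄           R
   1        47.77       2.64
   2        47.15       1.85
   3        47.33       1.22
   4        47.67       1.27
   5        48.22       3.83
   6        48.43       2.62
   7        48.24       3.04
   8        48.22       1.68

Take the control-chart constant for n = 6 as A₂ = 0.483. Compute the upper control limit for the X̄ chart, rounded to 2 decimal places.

X̄̄ = (47.77 + 47.15 + 47.33 + 47.67 + 48.22 + 48.43 + 48.24 + 48.22) / 8 = 383.0300 / 8 = 47.8787
R̄ = (2.64 + 1.85 + 1.22 + 1.27 + 3.83 + 2.62 + 3.04 + 1.68) / 8 = 18.1500 / 8 = 2.2687
UCL = X̄̄ + A₂·R̄ = 47.8787 + 0.483 × 2.2687 = 48.9746

48.97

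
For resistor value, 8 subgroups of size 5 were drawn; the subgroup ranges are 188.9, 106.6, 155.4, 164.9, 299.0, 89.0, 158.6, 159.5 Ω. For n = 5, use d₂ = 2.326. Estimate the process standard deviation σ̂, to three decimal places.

R̄ = (188.9 + 106.6 + 155.4 + 164.9 + 299.0 + 89.0 + 158.6 + 159.5) / 8 = 165.2375
σ̂ = R̄ / d₂ = 165.2375 / 2.326 = 71.0393

71.039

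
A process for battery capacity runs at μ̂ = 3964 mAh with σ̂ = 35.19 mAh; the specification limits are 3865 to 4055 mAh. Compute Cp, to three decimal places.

0.900

Cp = (USL − LSL) / (6σ̂) = (4055 − 3865) / (6 × 35.19) = 190.0000 / 211.1400 = 0.8999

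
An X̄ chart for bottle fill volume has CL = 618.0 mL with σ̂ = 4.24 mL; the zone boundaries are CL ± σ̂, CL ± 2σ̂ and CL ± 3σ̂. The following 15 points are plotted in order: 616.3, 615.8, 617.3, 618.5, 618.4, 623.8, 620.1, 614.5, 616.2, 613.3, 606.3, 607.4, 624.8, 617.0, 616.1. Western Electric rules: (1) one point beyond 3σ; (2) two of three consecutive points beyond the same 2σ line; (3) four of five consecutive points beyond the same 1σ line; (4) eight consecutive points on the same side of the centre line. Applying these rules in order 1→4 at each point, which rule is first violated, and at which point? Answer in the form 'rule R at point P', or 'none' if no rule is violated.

Zone of each point (C = within 1σ̂, B = 1σ̂–2σ̂, A = 2σ̂–3σ̂, * = beyond 3σ̂; sign = side of CL): 1:-C, 2:-C, 3:-C, 4:+C, 5:+C, 6:+B, 7:+C, 8:-C, 9:-C, 10:-B, 11:-A, 12:-A, 13:+B, 14:-C, 15:-C
Rule 2 (two of three consecutive points beyond the same 2σ limit) is satisfied at point 12.

rule 2 at point 12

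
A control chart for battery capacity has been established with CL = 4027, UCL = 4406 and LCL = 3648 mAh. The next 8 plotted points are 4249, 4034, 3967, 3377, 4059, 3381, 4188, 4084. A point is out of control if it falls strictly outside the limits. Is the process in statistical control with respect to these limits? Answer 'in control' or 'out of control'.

out of control

Compare each point to [3648, 4406]: sample 4 = 3377 < LCL; sample 6 = 3381 < LCL.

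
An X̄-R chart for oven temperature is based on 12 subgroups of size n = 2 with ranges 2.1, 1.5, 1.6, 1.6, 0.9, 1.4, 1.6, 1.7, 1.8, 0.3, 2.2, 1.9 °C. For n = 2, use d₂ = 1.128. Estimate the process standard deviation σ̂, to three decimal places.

1.374

R̄ = (2.1 + 1.5 + 1.6 + 1.6 + 0.9 + 1.4 + 1.6 + 1.7 + 1.8 + 0.3 + 2.2 + 1.9) / 12 = 1.5500
σ̂ = R̄ / d₂ = 1.5500 / 1.128 = 1.3741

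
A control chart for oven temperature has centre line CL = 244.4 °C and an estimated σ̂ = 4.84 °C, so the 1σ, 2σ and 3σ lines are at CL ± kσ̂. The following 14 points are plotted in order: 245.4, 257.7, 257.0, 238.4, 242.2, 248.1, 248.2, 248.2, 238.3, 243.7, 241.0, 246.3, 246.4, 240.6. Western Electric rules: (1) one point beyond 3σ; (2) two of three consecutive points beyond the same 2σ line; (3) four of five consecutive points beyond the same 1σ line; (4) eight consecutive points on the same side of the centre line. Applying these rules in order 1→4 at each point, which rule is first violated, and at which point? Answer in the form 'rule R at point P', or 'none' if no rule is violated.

rule 2 at point 3

Zone of each point (C = within 1σ̂, B = 1σ̂–2σ̂, A = 2σ̂–3σ̂, * = beyond 3σ̂; sign = side of CL): 1:+C, 2:+A, 3:+A, 4:-B, 5:-C, 6:+C, 7:+C, 8:+C, 9:-B, 10:-C, 11:-C, 12:+C, 13:+C, 14:-C
Rule 2 (two of three consecutive points beyond the same 2σ limit) is satisfied at point 3.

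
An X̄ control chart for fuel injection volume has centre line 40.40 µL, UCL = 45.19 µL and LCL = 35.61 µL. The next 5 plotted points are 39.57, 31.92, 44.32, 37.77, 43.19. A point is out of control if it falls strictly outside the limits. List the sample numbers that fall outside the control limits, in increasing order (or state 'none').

Compare each point to [35.61, 45.19]: sample 2 = 31.92 < LCL.

2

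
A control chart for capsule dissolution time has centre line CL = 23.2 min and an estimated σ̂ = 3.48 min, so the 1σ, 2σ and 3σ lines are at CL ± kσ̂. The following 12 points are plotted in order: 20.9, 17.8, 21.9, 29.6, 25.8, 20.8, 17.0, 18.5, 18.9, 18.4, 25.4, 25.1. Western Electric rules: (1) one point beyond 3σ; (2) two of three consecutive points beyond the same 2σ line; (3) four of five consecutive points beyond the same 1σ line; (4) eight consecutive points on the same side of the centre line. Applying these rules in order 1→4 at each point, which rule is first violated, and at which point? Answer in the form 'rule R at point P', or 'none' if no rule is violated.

rule 3 at point 10

Zone of each point (C = within 1σ̂, B = 1σ̂–2σ̂, A = 2σ̂–3σ̂, * = beyond 3σ̂; sign = side of CL): 1:-C, 2:-B, 3:-C, 4:+B, 5:+C, 6:-C, 7:-B, 8:-B, 9:-B, 10:-B, 11:+C, 12:+C
Rule 3 (four of five consecutive points beyond the same 1σ limit) is satisfied at point 10.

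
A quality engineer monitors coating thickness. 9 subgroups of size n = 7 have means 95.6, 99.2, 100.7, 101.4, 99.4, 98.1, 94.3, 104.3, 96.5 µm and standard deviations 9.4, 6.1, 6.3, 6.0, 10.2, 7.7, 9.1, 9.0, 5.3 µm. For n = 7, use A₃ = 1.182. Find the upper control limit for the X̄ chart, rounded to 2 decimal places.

107.91

X̄̄ = (95.6 + 99.2 + 100.7 + 101.4 + 99.4 + 98.1 + 94.3 + 104.3 + 96.5) / 9 = 98.8333
s̄ = (9.4 + 6.1 + 6.3 + 6.0 + 10.2 + 7.7 + 9.1 + 9.0 + 5.3) / 9 = 7.6778
UCL = X̄̄ + A₃·s̄ = 98.8333 + 1.182 × 7.6778 = 107.9085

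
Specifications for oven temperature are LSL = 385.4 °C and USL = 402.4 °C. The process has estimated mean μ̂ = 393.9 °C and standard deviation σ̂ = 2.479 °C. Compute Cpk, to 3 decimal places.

Cpu = (USL − μ̂) / (3σ̂) = (402.4 − 393.9) / (3 × 2.479) = 1.1429; Cpl = (μ̂ − LSL) / (3σ̂) = (393.9 − 385.4) / (3 × 2.479) = 1.1429; Cpk = min(Cpu, Cpl) = 1.1429

1.143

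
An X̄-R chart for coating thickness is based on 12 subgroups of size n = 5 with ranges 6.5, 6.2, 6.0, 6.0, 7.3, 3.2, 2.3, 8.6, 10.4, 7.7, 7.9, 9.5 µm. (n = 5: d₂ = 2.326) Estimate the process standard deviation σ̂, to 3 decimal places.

R̄ = (6.5 + 6.2 + 6.0 + 6.0 + 7.3 + 3.2 + 2.3 + 8.6 + 10.4 + 7.7 + 7.9 + 9.5) / 12 = 6.8000
σ̂ = R̄ / d₂ = 6.8000 / 2.326 = 2.9235

2.923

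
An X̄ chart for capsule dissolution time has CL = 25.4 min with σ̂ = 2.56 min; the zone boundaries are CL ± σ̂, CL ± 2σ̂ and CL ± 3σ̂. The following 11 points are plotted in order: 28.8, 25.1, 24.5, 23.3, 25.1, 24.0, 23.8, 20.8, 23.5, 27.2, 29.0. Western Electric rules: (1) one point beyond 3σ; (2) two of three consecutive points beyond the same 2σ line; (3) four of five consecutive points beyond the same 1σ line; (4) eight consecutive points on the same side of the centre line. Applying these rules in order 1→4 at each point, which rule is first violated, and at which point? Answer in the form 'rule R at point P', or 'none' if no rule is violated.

Zone of each point (C = within 1σ̂, B = 1σ̂–2σ̂, A = 2σ̂–3σ̂, * = beyond 3σ̂; sign = side of CL): 1:+B, 2:-C, 3:-C, 4:-C, 5:-C, 6:-C, 7:-C, 8:-B, 9:-C, 10:+C, 11:+B
Rule 4 (eight consecutive points on the same side of the centre line) is satisfied at point 9.

rule 4 at point 9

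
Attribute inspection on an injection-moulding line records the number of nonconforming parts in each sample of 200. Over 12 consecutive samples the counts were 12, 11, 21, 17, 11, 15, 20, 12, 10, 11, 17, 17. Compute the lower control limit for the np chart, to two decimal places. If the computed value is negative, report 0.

3.50

p̄ = Σdᵢ / (k·n) = 174 / (12 × 200) = 0.07250
LCL = np̄ − 3·√(np̄(1−p̄)) = 14.5000 − 3 × 3.6673 = 3.4982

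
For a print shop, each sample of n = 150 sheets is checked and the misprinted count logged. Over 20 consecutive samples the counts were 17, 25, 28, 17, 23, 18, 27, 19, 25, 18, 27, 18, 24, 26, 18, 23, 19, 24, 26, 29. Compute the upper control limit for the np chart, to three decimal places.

35.682

p̄ = Σdᵢ / (k·n) = 451 / (20 × 150) = 0.15033
UCL = np̄ + 3·√(np̄(1−p̄)) = 22.5500 + 3 × √(22.5500×0.84967) = 22.5500 + 3 × 4.3772 = 35.6816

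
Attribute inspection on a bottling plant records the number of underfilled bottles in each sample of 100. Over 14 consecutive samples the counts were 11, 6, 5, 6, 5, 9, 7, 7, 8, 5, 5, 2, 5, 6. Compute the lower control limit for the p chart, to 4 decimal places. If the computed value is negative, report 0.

0.0000

p̄ = Σdᵢ / (k·n) = 87 / (14 × 100) = 0.06214
LCL = p̄ − 3·√(p̄(1−p̄)/n) = 0.06214 − 3 × 0.02414 = -0.01028 → 0 (negative, so LCL = 0)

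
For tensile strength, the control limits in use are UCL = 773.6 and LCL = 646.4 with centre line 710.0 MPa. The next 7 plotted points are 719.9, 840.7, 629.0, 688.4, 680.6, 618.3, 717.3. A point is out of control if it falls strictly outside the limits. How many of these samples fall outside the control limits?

Compare each point to [646.4, 773.6]: sample 2 = 840.7 > UCL; sample 3 = 629.0 < LCL; sample 6 = 618.3 < LCL.

3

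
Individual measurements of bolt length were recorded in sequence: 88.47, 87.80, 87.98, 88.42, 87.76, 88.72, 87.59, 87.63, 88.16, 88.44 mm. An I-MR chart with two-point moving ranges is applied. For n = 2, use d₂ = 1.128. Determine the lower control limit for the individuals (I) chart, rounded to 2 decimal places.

X̄ = (88.47 + 87.80 + 87.98 + 88.42 + 87.76 + 88.72 + 87.59 + 87.63 + 88.16 + 88.44) / 10 = 88.0970
Moving ranges: 0.67, 0.18, 0.44, 0.66, 0.96, 1.13, 0.04, 0.53, 0.28; M̄R̄ = 4.8900 / 9 = 0.5433
LCL = X̄ − 3·M̄R̄/d₂ = 88.0970 − 3 × 0.5433 / 1.128 = 86.6520

86.65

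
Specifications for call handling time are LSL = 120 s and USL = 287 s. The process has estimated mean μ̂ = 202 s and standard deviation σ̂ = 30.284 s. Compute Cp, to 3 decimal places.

0.919

Cp = (USL − LSL) / (6σ̂) = (287 − 120) / (6 × 30.284) = 167.0000 / 181.7040 = 0.9191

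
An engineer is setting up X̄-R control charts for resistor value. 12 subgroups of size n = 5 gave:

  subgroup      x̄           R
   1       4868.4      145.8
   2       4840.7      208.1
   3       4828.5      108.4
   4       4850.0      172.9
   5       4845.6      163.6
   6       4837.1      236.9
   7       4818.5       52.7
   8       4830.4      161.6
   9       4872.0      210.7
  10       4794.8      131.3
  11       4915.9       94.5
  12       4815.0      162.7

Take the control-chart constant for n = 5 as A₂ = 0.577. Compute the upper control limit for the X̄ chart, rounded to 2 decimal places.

4931.99

X̄̄ = (4868.4 + 4840.7 + 4828.5 + 4850.0 + 4845.6 + 4837.1 + 4818.5 + 4830.4 + 4872.0 + 4794.8 + 4915.9 + 4815.0) / 12 = 58116.9000 / 12 = 4843.0750
R̄ = (145.8 + 208.1 + 108.4 + 172.9 + 163.6 + 236.9 + 52.7 + 161.6 + 210.7 + 131.3 + 94.5 + 162.7) / 12 = 1849.2000 / 12 = 154.1000
UCL = X̄̄ + A₂·R̄ = 4843.0750 + 0.577 × 154.1000 = 4931.9907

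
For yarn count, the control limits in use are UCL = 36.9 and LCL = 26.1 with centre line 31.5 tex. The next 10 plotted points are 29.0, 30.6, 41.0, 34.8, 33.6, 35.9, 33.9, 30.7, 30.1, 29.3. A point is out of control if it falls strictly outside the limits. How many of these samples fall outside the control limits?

1

Compare each point to [26.1, 36.9]: sample 3 = 41.0 > UCL.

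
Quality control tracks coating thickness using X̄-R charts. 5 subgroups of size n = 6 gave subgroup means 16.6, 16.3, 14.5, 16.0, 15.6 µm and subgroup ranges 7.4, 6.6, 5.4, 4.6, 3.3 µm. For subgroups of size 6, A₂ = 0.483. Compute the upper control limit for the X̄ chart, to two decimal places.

X̄̄ = (16.6 + 16.3 + 14.5 + 16.0 + 15.6) / 5 = 79.0000 / 5 = 15.8000
R̄ = (7.4 + 6.6 + 5.4 + 4.6 + 3.3) / 5 = 27.3000 / 5 = 5.4600
UCL = X̄̄ + A₂·R̄ = 15.8000 + 0.483 × 5.4600 = 18.4372

18.44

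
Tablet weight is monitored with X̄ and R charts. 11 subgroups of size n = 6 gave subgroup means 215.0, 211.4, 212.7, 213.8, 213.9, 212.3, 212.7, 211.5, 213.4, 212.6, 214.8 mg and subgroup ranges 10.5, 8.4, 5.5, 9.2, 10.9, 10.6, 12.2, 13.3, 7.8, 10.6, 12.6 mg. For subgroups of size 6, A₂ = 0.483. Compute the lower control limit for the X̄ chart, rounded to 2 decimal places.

X̄̄ = (215.0 + 211.4 + 212.7 + 213.8 + 213.9 + 212.3 + 212.7 + 211.5 + 213.4 + 212.6 + 214.8) / 11 = 2344.1000 / 11 = 213.1000
R̄ = (10.5 + 8.4 + 5.5 + 9.2 + 10.9 + 10.6 + 12.2 + 13.3 + 7.8 + 10.6 + 12.6) / 11 = 111.6000 / 11 = 10.1455
LCL = X̄̄ − A₂·R̄ = 213.1000 − 0.483 × 10.1455 = 208.1997

208.20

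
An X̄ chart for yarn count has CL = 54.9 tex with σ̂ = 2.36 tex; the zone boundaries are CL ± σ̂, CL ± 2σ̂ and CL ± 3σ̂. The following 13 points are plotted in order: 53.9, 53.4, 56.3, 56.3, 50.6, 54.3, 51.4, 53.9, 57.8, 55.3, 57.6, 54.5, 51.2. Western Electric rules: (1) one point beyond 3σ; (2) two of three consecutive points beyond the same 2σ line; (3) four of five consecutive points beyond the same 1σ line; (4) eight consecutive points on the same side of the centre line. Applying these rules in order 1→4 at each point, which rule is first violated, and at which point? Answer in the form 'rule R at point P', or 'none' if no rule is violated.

Zone of each point (C = within 1σ̂, B = 1σ̂–2σ̂, A = 2σ̂–3σ̂, * = beyond 3σ̂; sign = side of CL): 1:-C, 2:-C, 3:+C, 4:+C, 5:-B, 6:-C, 7:-B, 8:-C, 9:+B, 10:+C, 11:+B, 12:-C, 13:-B
No rule fires across all 13 points.

none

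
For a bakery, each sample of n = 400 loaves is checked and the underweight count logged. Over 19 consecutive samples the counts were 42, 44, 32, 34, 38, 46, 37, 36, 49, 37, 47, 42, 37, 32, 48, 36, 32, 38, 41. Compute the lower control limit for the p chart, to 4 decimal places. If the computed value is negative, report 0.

0.0537

p̄ = Σdᵢ / (k·n) = 748 / (19 × 400) = 0.09842
LCL = p̄ − 3·√(p̄(1−p̄)/n) = 0.09842 − 3 × 0.01489 = 0.05374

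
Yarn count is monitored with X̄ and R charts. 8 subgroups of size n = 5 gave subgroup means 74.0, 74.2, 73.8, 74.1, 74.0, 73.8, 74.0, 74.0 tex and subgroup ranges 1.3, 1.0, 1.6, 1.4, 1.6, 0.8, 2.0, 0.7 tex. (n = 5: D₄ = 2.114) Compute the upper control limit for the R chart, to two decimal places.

2.75

R̄ = (1.3 + 1.0 + 1.6 + 1.4 + 1.6 + 0.8 + 2.0 + 0.7) / 8 = 10.4000 / 8 = 1.3000
UCL_R = D₄·R̄ = 2.114 × 1.3000 = 2.7482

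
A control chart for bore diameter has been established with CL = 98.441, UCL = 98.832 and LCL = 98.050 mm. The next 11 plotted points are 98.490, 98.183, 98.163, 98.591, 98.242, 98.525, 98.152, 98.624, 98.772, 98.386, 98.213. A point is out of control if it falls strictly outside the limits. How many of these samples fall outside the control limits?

0

All 11 points lie within [98.050, 98.832].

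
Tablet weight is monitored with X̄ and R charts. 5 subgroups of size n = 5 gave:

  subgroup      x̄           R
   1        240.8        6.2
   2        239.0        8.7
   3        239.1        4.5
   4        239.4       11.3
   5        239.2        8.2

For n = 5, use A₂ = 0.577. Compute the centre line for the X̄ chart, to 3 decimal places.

239.500

X̄̄ = (240.8 + 239.0 + 239.1 + 239.4 + 239.2) / 5 = 1197.5000 / 5 = 239.5000
CL = X̄̄ = 239.5000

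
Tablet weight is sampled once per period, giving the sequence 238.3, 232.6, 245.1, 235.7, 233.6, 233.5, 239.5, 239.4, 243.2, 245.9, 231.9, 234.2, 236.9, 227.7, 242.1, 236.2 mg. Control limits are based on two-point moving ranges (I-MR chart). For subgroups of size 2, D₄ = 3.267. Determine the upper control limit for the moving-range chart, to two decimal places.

Moving ranges: 5.7, 12.5, 9.4, 2.1, 0.1, 6.0, 0.1, 3.8, 2.7, 14.0, 2.3, 2.7, 9.2, 14.4, 5.9; M̄R̄ = 90.9000 / 15 = 6.0600
UCL_MR = D₄·M̄R̄ = 3.267 × 6.0600 = 19.7980

19.80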